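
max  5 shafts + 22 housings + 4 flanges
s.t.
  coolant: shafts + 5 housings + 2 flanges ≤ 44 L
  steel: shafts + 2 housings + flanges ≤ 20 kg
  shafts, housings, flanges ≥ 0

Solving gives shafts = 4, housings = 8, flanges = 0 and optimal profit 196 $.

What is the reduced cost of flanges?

-5

Check each constraint at x*: coolant 44/44 (tight); steel 20/20 (tight).
From A_Bᵀ y = c: 1·y_coolant + 1·y_steel = 5; 5·y_coolant + 2·y_steel = 22.
→ y_coolant = 4 and y_steel = 1.
Reduced cost of flanges: c₃ − yᵀa₃ = 4 − (4·2 + 1·1) = 4 − 9 = -5.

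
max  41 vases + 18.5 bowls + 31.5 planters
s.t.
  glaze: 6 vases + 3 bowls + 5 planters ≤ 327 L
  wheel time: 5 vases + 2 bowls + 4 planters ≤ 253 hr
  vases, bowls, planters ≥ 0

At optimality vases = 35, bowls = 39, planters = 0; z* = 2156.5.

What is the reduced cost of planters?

Both glaze and wheel time are binding at x*.
Dual feasibility on the basic columns requires 6·y_glaze + 5·y_wheel time = 41, 3·y_glaze + 2·y_wheel time = 18.5.
→ y_glaze = 3.5 and y_wheel time = 4.
Reduced cost of planters: c₃ − yᵀa₃ = 31.5 − (3.5·5 + 4·4) = 31.5 − 33.5 = -2.

-2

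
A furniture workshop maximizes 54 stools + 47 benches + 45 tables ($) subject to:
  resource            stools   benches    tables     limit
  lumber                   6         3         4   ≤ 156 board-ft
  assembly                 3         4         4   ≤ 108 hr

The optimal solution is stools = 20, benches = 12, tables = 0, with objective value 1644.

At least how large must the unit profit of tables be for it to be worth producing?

52

Both lumber and assembly are binding at x*.
The binding rows give the dual system: 6·y_lumber + 3·y_assembly = 54 and 3·y_lumber + 4·y_assembly = 47.
This yields shadow prices y_lumber = 5, y_assembly = 8.
tables enters the basis when its profit ≥ yᵀa₃ = 5·4 + 8·4 = 52.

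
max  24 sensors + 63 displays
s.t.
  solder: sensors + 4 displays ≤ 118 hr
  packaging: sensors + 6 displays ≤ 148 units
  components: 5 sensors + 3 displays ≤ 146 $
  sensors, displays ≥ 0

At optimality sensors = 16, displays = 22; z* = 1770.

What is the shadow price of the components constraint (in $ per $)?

Check each constraint at x*: solder 104/118 (slack 14); packaging 148/148 (tight); components 146/146 (tight).
Slack constraints have shadow price 0 (complementary slackness).
From A_Bᵀ y = c: 1·y_packaging + 5·y_components = 24; 6·y_packaging + 3·y_components = 63.
→ y_packaging = 9 and y_components = 3.
Shadow price of components = 3.

3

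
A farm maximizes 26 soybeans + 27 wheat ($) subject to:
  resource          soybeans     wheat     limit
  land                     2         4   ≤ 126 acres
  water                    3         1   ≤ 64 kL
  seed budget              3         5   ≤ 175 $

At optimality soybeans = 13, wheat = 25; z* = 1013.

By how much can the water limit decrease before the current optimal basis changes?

32.5

Binding constraints: land, water. The basis is B = [[2,4],[3,1]] with det -10.
Per unit decrease in water, x* moves by d = (-0.4, 0.2).
The basis stays optimal until soybeans reaches 0; allowable decrease = 32.5 kL.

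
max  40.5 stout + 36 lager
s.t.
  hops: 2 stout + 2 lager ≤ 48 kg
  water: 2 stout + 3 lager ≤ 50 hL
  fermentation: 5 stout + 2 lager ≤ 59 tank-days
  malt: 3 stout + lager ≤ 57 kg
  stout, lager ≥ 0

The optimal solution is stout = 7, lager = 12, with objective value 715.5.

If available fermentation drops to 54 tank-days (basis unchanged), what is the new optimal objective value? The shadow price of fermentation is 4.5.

Δb = -5, so new z* = 715.5 + (4.5)·(-5) = 715.5 − 22.5 = 693.

693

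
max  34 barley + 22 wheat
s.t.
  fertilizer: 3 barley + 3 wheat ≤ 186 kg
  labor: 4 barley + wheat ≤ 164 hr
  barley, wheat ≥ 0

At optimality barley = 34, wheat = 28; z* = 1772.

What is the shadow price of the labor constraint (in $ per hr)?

4

At the optimum: fertilizer uses 186 of 186 (binding); labor uses 164 of 164 (binding).
The binding rows give the dual system: 3·y_fertilizer + 4·y_labor = 34 and 3·y_fertilizer + 1·y_labor = 22.
→ y_fertilizer = 6 and y_labor = 4.
Shadow price of labor = 4.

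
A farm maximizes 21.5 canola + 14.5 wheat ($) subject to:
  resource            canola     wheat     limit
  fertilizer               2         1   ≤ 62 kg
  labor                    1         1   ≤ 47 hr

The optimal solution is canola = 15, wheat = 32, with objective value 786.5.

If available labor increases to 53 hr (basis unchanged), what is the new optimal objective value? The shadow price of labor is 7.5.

831.5

Δb = 6, so new z* = 786.5 + (7.5)·(6) = 786.5 + 45 = 831.5.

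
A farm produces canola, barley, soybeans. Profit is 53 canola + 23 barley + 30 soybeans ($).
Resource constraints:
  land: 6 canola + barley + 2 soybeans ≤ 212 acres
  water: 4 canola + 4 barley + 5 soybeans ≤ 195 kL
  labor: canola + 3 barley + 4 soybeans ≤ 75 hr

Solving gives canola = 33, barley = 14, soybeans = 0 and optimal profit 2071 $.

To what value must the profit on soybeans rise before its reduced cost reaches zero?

36

Check each constraint at x*: land 212/212 (tight); water 188/195 (slack 7); labor 75/75 (tight).
By complementary slackness, y = 0 for the non-binding constraint.
The binding rows give the dual system: 6·y_land + 1·y_labor = 53 and 1·y_land + 3·y_labor = 23.
This yields shadow prices y_land = 8, y_labor = 5.
soybeans enters the basis when its profit ≥ yᵀa₃ = 8·2 + 5·4 = 36.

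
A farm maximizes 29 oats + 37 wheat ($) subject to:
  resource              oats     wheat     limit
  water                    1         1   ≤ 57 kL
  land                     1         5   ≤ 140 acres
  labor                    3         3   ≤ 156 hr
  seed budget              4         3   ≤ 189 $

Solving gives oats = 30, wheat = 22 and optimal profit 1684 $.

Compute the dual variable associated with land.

At the optimum: water uses 52 of 57 (slack = 5); land uses 140 of 140 (binding); labor uses 156 of 156 (binding); seed budget uses 186 of 189 (slack = 3).
By complementary slackness, y = 0 for the non-binding constraints.
The binding rows give the dual system: 1·y_land + 3·y_labor = 29 and 5·y_land + 3·y_labor = 37.
→ y_land = 2 and y_labor = 9.
Shadow price of land = 2.

2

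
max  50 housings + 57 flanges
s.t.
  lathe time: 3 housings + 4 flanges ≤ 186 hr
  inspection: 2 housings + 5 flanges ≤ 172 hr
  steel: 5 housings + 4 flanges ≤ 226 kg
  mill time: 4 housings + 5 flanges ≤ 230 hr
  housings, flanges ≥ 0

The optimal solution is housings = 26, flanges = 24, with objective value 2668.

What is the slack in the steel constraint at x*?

steel used = 5·26 + 4·24 = 226; slack = 226 − 226 = 0.

0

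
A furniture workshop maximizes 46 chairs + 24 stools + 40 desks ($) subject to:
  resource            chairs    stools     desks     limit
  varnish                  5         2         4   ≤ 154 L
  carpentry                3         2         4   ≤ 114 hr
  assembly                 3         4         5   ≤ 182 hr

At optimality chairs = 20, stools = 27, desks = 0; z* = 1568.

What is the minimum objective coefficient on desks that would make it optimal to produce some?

48

Check each constraint at x*: varnish 154/154 (tight); carpentry 114/114 (tight); assembly 168/182 (slack 14).
Since assembly is not tight, its dual is 0.
From A_Bᵀ y = c: 5·y_varnish + 3·y_carpentry = 46; 2·y_varnish + 2·y_carpentry = 24.
This yields shadow prices y_varnish = 5, y_carpentry = 7.
desks enters the basis when its profit ≥ yᵀa₃ = 5·4 + 7·4 = 48.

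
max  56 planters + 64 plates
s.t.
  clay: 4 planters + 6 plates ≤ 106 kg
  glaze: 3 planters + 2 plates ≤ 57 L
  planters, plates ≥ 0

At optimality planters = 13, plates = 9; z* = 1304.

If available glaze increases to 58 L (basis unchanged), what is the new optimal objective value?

1312

At the optimum: clay uses 106 of 106 (binding); glaze uses 57 of 57 (binding).
From A_Bᵀ y = c: 4·y_clay + 3·y_glaze = 56; 6·y_clay + 2·y_glaze = 64.
→ y_clay = 8 and y_glaze = 8.
Δz = y_glaze·Δb = 8 × (1) = 8, so new z* = 1304 + 8 = 1312.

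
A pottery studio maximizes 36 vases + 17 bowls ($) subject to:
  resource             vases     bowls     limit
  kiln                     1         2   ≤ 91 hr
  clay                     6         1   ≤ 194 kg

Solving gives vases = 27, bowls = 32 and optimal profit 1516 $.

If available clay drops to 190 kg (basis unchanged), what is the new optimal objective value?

1496

At the optimum: kiln uses 91 of 91 (binding); clay uses 194 of 194 (binding).
Dual feasibility on the basic columns requires 1·y_kiln + 6·y_clay = 36, 2·y_kiln + 1·y_clay = 17.
This yields shadow prices y_kiln = 6, y_clay = 5.
Δz = y_clay·Δb = 5 × (-4) = -20, so new z* = 1516 − 20 = 1496.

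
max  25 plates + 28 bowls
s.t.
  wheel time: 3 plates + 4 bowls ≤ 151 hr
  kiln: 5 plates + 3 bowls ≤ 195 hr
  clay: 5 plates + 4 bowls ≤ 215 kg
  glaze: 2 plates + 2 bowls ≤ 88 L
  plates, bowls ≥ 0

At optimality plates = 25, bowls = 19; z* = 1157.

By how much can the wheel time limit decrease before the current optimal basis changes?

6.5

Binding constraints: wheel time, glaze. The basis is B = [[3,4],[2,2]] with det -2.
Per unit decrease in wheel time, x* moves by d = (1, -1).
The basis stays optimal until kiln becomes binding; allowable decrease = 6.5 hr.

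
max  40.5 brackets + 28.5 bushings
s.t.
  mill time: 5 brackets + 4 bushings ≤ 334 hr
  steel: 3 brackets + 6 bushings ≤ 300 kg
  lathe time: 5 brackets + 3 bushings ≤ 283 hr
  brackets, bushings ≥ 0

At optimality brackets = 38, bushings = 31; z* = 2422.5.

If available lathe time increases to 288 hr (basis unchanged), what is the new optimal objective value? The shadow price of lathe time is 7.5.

2460

Δb = 5, so new z* = 2422.5 + (7.5)·(5) = 2422.5 + 37.5 = 2460.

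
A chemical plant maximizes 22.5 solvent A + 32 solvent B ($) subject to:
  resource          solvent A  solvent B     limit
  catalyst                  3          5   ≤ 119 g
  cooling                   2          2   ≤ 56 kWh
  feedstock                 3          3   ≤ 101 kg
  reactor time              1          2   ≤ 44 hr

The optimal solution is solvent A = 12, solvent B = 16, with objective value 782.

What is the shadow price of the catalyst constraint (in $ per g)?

0

Binding: cooling and reactor time. Non-binding: catalyst (3 unused), feedstock (17 unused).
Since catalyst, feedstock are not tight, their duals are 0.
From A_Bᵀ y = c: 2·y_cooling + 1·y_reactor time = 22.5; 2·y_cooling + 2·y_reactor time = 32.
This yields shadow prices y_cooling = 6.5, y_reactor time = 9.5.
Shadow price of catalyst = 0.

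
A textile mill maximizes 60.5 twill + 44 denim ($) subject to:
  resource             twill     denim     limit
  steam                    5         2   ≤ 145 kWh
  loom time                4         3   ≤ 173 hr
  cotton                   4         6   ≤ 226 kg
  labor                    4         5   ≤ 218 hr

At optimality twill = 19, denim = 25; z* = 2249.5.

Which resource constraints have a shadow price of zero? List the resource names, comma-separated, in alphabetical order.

steam: 145/145 (binding)
loom time: 151/173 (slack 22)
cotton: 226/226 (binding)
labor: 201/218 (slack 17)
By complementary slackness, a constraint with positive slack has shadow price 0 → labor, loom time.

labor, loom time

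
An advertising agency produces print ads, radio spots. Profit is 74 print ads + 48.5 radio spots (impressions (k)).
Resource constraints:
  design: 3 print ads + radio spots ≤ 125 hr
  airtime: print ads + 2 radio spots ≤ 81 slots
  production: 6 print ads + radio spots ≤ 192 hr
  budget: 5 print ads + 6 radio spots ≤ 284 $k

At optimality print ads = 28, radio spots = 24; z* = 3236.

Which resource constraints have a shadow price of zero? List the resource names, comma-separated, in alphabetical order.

airtime, design

design: 108/125 (slack 17)
airtime: 76/81 (slack 5)
production: 192/192 (binding)
budget: 284/284 (binding)
By complementary slackness, a constraint with positive slack has shadow price 0 → airtime, design.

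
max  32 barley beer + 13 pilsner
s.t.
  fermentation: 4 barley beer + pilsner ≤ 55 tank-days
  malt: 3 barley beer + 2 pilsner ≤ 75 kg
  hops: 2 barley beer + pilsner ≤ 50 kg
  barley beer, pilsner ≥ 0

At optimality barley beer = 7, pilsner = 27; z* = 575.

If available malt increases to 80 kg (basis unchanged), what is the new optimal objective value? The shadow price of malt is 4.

Δb = 5, so new z* = 575 + (4)·(5) = 575 + 20 = 595.

595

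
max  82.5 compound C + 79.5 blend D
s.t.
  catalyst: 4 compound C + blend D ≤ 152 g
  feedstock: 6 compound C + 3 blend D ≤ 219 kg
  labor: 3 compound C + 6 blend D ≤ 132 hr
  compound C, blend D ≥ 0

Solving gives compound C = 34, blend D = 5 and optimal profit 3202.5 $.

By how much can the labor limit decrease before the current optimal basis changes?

22.5

Binding constraints: feedstock, labor. The basis is B = [[6,3],[3,6]] with det 27.
Per unit decrease in labor, x* moves by d = (0.1111, -0.2222).
The basis stays optimal until blend D reaches 0; allowable decrease = 22.5 hr.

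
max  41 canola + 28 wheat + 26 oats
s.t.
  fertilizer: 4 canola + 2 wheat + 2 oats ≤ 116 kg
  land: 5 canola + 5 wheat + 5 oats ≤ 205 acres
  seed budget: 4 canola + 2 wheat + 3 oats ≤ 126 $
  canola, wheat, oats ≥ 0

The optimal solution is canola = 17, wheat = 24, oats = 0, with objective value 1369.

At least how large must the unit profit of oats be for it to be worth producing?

28

Binding: fertilizer and land. Non-binding: seed budget (10 unused).
Slack constraints have shadow price 0 (complementary slackness).
From A_Bᵀ y = c: 4·y_fertilizer + 5·y_land = 41; 2·y_fertilizer + 5·y_land = 28.
→ y_fertilizer = 6.5 and y_land = 3.
oats enters the basis when its profit ≥ yᵀa₃ = 6.5·2 + 3·5 = 28.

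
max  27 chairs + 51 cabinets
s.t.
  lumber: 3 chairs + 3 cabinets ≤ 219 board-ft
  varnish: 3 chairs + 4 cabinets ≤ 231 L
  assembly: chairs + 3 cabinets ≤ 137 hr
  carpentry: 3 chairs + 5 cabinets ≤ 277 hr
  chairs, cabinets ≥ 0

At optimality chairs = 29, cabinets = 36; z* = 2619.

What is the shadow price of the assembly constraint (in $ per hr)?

9

Check each constraint at x*: lumber 195/219 (slack 24); varnish 231/231 (tight); assembly 137/137 (tight); carpentry 267/277 (slack 10).
By complementary slackness, y = 0 for the non-binding constraints.
From A_Bᵀ y = c: 3·y_varnish + 1·y_assembly = 27; 4·y_varnish + 3·y_assembly = 51.
→ y_varnish = 6 and y_assembly = 9.
Shadow price of assembly = 9.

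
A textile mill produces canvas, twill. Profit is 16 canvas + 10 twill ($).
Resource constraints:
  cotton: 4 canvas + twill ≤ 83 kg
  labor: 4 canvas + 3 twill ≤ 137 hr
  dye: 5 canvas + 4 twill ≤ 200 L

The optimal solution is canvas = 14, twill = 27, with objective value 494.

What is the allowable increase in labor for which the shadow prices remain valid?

16

Binding constraints: cotton, labor. The basis is B = [[4,1],[4,3]] with det 8.
Per unit increase in labor, x* moves by d = (-0.125, 0.5).
The basis stays optimal until dye becomes binding; allowable increase = 16 hr.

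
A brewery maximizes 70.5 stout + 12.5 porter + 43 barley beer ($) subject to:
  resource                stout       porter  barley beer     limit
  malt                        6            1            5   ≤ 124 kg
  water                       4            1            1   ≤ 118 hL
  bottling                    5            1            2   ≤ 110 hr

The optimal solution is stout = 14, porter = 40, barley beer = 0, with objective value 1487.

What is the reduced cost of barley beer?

-6

Check each constraint at x*: malt 124/124 (tight); water 96/118 (slack 22); bottling 110/110 (tight).
Since water is not tight, its dual is 0.
Dual feasibility on the basic columns requires 6·y_malt + 5·y_bottling = 70.5, 1·y_malt + 1·y_bottling = 12.5.
This yields shadow prices y_malt = 8, y_bottling = 4.5.
Reduced cost of barley beer: c₃ − yᵀa₃ = 43 − (8·5 + 4.5·2) = 43 − 49 = -6.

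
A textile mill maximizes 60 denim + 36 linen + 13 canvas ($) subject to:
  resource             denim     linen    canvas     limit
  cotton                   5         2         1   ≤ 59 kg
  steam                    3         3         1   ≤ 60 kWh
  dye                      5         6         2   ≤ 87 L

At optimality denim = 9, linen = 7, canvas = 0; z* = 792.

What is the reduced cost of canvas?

Check each constraint at x*: cotton 59/59 (tight); steam 48/60 (slack 12); dye 87/87 (tight).
Slack constraints have shadow price 0 (complementary slackness).
From A_Bᵀ y = c: 5·y_cotton + 5·y_dye = 60; 2·y_cotton + 6·y_dye = 36.
Solving: y_cotton = 9, y_dye = 3.
Reduced cost of canvas: c₃ − yᵀa₃ = 13 − (9·1 + 3·2) = 13 − 15 = -2.

-2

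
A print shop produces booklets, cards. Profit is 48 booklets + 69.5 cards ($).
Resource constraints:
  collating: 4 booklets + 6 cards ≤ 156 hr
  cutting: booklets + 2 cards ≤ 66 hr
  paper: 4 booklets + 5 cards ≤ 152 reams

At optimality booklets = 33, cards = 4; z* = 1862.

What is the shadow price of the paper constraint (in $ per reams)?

Check each constraint at x*: collating 156/156 (tight); cutting 41/66 (slack 25); paper 152/152 (tight).
Slack constraints have shadow price 0 (complementary slackness).
The binding rows give the dual system: 4·y_collating + 4·y_paper = 48 and 6·y_collating + 5·y_paper = 69.5.
This yields shadow prices y_collating = 9.5, y_paper = 2.5.
Shadow price of paper = 2.5.

2.5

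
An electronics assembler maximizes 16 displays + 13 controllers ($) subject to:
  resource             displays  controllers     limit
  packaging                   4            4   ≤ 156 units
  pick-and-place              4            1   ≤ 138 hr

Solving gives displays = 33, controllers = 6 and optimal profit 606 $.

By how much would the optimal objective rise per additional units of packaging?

3

At the optimum: packaging uses 156 of 156 (binding); pick-and-place uses 138 of 138 (binding).
Dual feasibility on the basic columns requires 4·y_packaging + 4·y_pick-and-place = 16, 4·y_packaging + 1·y_pick-and-place = 13.
This yields shadow prices y_packaging = 3, y_pick-and-place = 1.
Shadow price of packaging = 3.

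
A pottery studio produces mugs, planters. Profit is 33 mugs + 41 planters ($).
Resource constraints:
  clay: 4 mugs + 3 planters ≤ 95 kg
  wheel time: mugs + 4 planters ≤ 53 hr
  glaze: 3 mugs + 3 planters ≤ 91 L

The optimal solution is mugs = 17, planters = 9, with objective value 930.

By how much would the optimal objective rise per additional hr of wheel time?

Check each constraint at x*: clay 95/95 (tight); wheel time 53/53 (tight); glaze 78/91 (slack 13).
Since glaze is not tight, its dual is 0.
Dual feasibility on the basic columns requires 4·y_clay + 1·y_wheel time = 33, 3·y_clay + 4·y_wheel time = 41.
Solving: y_clay = 7, y_wheel time = 5.
Shadow price of wheel time = 5.

5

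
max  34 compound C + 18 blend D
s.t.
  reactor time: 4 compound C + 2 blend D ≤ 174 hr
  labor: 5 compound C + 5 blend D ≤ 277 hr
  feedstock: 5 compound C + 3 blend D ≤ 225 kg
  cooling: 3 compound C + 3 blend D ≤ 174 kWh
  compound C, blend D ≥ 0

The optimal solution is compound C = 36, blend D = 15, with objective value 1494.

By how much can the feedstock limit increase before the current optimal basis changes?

Binding constraints: reactor time, feedstock. The basis is B = [[4,2],[5,3]] with det 2.
Per unit increase in feedstock, x* moves by d = (-1, 2).
The basis stays optimal until labor becomes binding; allowable increase = 4.4 kg.

4.4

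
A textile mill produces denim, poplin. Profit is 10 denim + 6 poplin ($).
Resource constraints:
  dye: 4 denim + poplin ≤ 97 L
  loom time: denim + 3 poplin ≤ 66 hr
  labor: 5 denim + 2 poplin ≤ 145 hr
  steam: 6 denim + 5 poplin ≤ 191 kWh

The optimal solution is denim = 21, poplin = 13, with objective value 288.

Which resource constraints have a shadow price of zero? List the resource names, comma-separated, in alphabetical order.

labor, loom time

dye: 97/97 (binding)
loom time: 60/66 (slack 6)
labor: 131/145 (slack 14)
steam: 191/191 (binding)
By complementary slackness, a constraint with positive slack has shadow price 0 → labor, loom time.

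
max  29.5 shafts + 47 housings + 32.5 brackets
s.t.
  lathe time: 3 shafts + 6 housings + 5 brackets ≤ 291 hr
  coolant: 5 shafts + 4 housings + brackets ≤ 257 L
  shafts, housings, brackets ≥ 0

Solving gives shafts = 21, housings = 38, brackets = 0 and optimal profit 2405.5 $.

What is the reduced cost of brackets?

At the optimum: lathe time uses 291 of 291 (binding); coolant uses 257 of 257 (binding).
Dual feasibility on the basic columns requires 3·y_lathe time + 5·y_coolant = 29.5, 6·y_lathe time + 4·y_coolant = 47.
This yields shadow prices y_lathe time = 6.5, y_coolant = 2.
Reduced cost of brackets: c₃ − yᵀa₃ = 32.5 − (6.5·5 + 2·1) = 32.5 − 34.5 = -2.

-2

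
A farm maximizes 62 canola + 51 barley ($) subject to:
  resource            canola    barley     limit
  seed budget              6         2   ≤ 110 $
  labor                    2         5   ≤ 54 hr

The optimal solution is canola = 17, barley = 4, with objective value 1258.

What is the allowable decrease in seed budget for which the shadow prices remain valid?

88.4

Binding constraints: seed budget, labor. The basis is B = [[6,2],[2,5]] with det 26.
Per unit decrease in seed budget, x* moves by d = (-0.1923, 0.0769).
The basis stays optimal until canola reaches 0; allowable decrease = 88.4 $.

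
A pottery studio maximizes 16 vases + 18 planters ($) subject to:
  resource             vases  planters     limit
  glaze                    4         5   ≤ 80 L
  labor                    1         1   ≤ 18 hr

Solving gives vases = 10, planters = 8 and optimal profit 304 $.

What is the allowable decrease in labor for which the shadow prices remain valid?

Binding constraints: glaze, labor. The basis is B = [[4,5],[1,1]] with det -1.
Per unit decrease in labor, x* moves by d = (-5, 4).
The basis stays optimal until vases reaches 0; allowable decrease = 2 hr.

2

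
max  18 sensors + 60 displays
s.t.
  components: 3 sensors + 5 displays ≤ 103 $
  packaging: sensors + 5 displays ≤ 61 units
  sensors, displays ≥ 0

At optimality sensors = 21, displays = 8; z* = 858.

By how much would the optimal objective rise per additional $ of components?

3

Check each constraint at x*: components 103/103 (tight); packaging 61/61 (tight).
Dual feasibility on the basic columns requires 3·y_components + 1·y_packaging = 18, 5·y_components + 5·y_packaging = 60.
Solving: y_components = 3, y_packaging = 9.
Shadow price of components = 3.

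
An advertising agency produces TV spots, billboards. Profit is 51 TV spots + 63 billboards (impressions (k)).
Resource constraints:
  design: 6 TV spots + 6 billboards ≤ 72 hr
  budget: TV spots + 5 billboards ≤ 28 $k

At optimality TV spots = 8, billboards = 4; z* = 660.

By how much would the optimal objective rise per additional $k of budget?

3

Both design and budget are binding at x*.
Dual feasibility on the basic columns requires 6·y_design + 1·y_budget = 51, 6·y_design + 5·y_budget = 63.
Solving: y_design = 8, y_budget = 3.
Shadow price of budget = 3.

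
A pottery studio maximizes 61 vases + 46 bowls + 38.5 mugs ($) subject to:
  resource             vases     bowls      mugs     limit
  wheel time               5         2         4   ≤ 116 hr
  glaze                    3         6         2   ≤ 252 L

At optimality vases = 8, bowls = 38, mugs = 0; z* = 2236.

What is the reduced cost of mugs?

-8.5

Check each constraint at x*: wheel time 116/116 (tight); glaze 252/252 (tight).
Dual feasibility on the basic columns requires 5·y_wheel time + 3·y_glaze = 61, 2·y_wheel time + 6·y_glaze = 46.
→ y_wheel time = 9.5 and y_glaze = 4.5.
Reduced cost of mugs: c₃ − yᵀa₃ = 38.5 − (9.5·4 + 4.5·2) = 38.5 − 47 = -8.5.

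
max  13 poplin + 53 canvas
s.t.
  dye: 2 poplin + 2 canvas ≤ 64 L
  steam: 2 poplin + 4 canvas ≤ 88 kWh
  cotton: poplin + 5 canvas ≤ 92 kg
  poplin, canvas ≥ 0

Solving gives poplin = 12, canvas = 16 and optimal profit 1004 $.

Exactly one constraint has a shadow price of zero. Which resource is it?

dye

dye: 56/64 (slack 8)
steam: 88/88 (binding)
cotton: 92/92 (binding)
By complementary slackness, a constraint with positive slack has shadow price 0 → dye.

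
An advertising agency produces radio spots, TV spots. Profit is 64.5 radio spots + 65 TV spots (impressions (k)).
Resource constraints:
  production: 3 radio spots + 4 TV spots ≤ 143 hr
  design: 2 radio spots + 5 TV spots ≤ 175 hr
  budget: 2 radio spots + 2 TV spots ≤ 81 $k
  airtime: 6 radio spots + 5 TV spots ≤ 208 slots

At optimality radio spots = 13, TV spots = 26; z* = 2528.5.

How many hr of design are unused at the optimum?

19

design used = 2·13 + 5·26 = 156; slack = 175 − 156 = 19.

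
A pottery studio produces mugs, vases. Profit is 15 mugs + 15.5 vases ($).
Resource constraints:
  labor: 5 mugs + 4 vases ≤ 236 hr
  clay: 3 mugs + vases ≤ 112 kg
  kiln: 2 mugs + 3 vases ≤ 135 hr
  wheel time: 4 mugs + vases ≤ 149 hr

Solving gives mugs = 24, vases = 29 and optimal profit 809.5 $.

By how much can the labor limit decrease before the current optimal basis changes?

Binding constraints: labor, kiln. The basis is B = [[5,4],[2,3]] with det 7.
Per unit decrease in labor, x* moves by d = (-0.4286, 0.2857).
The basis stays optimal until mugs reaches 0; allowable decrease = 56 hr.

56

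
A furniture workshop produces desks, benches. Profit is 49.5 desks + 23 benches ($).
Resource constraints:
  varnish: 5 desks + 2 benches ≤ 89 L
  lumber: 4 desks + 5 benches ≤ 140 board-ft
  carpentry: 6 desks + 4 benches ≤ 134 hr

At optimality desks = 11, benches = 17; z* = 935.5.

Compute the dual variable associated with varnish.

7.5

Binding: varnish and carpentry. Non-binding: lumber (11 unused).
Slack constraints have shadow price 0 (complementary slackness).
From A_Bᵀ y = c: 5·y_varnish + 6·y_carpentry = 49.5; 2·y_varnish + 4·y_carpentry = 23.
Solving: y_varnish = 7.5, y_carpentry = 2.
Shadow price of varnish = 7.5.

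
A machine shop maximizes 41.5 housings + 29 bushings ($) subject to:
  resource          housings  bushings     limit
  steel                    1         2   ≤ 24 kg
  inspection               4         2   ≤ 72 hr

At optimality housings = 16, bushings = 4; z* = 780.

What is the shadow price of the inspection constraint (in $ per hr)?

Check each constraint at x*: steel 24/24 (tight); inspection 72/72 (tight).
The binding rows give the dual system: 1·y_steel + 4·y_inspection = 41.5 and 2·y_steel + 2·y_inspection = 29.
→ y_steel = 5.5 and y_inspection = 9.
Shadow price of inspection = 9.

9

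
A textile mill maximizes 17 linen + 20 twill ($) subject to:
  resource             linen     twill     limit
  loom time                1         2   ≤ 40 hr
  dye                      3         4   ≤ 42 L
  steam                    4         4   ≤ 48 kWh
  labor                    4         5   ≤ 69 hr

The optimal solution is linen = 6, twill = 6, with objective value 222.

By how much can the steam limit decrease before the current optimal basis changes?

Binding constraints: dye, steam. The basis is B = [[3,4],[4,4]] with det -4.
Per unit decrease in steam, x* moves by d = (-1, 0.75).
The basis stays optimal until linen reaches 0; allowable decrease = 6 kWh.

6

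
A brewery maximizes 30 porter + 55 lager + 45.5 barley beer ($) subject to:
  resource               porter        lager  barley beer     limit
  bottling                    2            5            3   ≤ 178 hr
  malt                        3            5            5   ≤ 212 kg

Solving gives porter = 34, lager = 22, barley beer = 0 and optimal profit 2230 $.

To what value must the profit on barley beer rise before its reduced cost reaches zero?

49

At the optimum: bottling uses 178 of 178 (binding); malt uses 212 of 212 (binding).
From A_Bᵀ y = c: 2·y_bottling + 3·y_malt = 30; 5·y_bottling + 5·y_malt = 55.
This yields shadow prices y_bottling = 3, y_malt = 8.
barley beer enters the basis when its profit ≥ yᵀa₃ = 3·3 + 8·5 = 49.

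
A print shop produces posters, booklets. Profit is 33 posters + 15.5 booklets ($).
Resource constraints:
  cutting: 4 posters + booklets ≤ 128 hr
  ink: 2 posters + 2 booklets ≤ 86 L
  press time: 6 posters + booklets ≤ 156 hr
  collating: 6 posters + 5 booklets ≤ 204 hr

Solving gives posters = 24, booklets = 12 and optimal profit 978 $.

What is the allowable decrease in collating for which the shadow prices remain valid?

Binding constraints: press time, collating. The basis is B = [[6,1],[6,5]] with det 24.
Per unit decrease in collating, x* moves by d = (0.0417, -0.25).
The basis stays optimal until booklets reaches 0; allowable decrease = 48 hr.

48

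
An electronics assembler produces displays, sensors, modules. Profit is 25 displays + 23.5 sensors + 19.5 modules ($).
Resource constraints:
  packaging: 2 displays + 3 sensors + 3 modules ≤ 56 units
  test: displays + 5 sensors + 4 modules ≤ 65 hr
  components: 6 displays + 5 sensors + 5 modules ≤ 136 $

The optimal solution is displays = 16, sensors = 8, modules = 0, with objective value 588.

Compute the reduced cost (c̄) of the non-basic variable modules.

-4

At the optimum: packaging uses 56 of 56 (binding); test uses 56 of 65 (slack = 9); components uses 136 of 136 (binding).
Slack constraints have shadow price 0 (complementary slackness).
Dual feasibility on the basic columns requires 2·y_packaging + 6·y_components = 25, 3·y_packaging + 5·y_components = 23.5.
→ y_packaging = 2 and y_components = 3.5.
Reduced cost of modules: c₃ − yᵀa₃ = 19.5 − (2·3 + 3.5·5) = 19.5 − 23.5 = -4.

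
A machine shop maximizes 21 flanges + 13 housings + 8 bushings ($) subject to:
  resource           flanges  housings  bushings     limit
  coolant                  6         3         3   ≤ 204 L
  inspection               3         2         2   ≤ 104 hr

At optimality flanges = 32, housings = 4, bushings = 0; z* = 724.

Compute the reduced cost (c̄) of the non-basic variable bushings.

-5

At the optimum: coolant uses 204 of 204 (binding); inspection uses 104 of 104 (binding).
From A_Bᵀ y = c: 6·y_coolant + 3·y_inspection = 21; 3·y_coolant + 2·y_inspection = 13.
This yields shadow prices y_coolant = 1, y_inspection = 5.
Reduced cost of bushings: c₃ − yᵀa₃ = 8 − (1·3 + 5·2) = 8 − 13 = -5.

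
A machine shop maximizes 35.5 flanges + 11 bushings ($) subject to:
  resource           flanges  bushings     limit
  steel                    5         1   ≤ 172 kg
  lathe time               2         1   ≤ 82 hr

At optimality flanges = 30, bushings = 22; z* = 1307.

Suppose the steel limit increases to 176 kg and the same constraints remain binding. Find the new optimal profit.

1325

Check each constraint at x*: steel 172/172 (tight); lathe time 82/82 (tight).
The binding rows give the dual system: 5·y_steel + 2·y_lathe time = 35.5 and 1·y_steel + 1·y_lathe time = 11.
→ y_steel = 4.5 and y_lathe time = 6.5.
Δz = y_steel·Δb = 4.5 × (4) = 18, so new z* = 1307 + 18 = 1325.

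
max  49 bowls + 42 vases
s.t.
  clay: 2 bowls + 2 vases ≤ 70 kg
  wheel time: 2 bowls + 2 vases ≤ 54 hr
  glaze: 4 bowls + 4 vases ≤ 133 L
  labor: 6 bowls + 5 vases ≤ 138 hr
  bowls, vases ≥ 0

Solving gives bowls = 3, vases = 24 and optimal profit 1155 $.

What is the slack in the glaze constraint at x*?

glaze used = 4·3 + 4·24 = 108; slack = 133 − 108 = 25.

25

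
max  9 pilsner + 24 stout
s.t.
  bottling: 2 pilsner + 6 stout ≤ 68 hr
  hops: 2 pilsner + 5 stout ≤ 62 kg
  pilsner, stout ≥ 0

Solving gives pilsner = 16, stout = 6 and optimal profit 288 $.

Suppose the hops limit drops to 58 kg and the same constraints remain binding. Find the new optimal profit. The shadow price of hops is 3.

276

Δb = -4, so new z* = 288 + (3)·(-4) = 288 − 12 = 276.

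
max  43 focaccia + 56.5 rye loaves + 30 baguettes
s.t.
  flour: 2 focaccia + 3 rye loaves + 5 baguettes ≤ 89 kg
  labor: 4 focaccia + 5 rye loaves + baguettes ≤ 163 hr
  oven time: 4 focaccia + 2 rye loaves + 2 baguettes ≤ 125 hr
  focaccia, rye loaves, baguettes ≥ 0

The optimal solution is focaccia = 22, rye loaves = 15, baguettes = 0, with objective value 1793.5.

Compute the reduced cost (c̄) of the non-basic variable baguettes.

-5.5

Check each constraint at x*: flour 89/89 (tight); labor 163/163 (tight); oven time 118/125 (slack 7).
Slack constraints have shadow price 0 (complementary slackness).
Dual feasibility on the basic columns requires 2·y_flour + 4·y_labor = 43, 3·y_flour + 5·y_labor = 56.5.
→ y_flour = 5.5 and y_labor = 8.
Reduced cost of baguettes: c₃ − yᵀa₃ = 30 − (5.5·5 + 8·1) = 30 − 35.5 = -5.5.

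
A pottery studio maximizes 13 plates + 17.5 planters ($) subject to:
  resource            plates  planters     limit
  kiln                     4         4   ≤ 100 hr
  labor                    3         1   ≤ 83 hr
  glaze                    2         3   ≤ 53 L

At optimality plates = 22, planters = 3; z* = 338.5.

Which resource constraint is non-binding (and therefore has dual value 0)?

kiln: 100/100 (binding)
labor: 69/83 (slack 14)
glaze: 53/53 (binding)
By complementary slackness, a constraint with positive slack has shadow price 0 → labor.

labor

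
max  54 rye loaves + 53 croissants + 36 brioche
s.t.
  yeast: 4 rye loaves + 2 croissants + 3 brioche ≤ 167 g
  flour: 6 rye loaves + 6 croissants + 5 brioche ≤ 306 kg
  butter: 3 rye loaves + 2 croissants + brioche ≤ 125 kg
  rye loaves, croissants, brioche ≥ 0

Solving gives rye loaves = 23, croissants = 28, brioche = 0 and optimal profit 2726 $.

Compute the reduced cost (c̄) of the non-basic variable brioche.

-7.5

Check each constraint at x*: yeast 148/167 (slack 19); flour 306/306 (tight); butter 125/125 (tight).
Since yeast is not tight, its dual is 0.
The binding rows give the dual system: 6·y_flour + 3·y_butter = 54 and 6·y_flour + 2·y_butter = 53.
Solving: y_flour = 8.5, y_butter = 1.
Reduced cost of brioche: c₃ − yᵀa₃ = 36 − (8.5·5 + 1·1) = 36 − 43.5 = -7.5.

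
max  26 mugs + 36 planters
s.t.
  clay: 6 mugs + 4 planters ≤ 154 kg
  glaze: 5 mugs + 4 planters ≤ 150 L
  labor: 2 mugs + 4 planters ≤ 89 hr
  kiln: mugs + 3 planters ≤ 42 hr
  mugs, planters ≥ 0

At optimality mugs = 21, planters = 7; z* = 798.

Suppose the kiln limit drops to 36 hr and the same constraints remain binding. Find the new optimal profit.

Check each constraint at x*: clay 154/154 (tight); glaze 133/150 (slack 17); labor 70/89 (slack 19); kiln 42/42 (tight).
By complementary slackness, y = 0 for the non-binding constraints.
Dual feasibility on the basic columns requires 6·y_clay + 1·y_kiln = 26, 4·y_clay + 3·y_kiln = 36.
Solving: y_clay = 3, y_kiln = 8.
Δz = y_kiln·Δb = 8 × (-6) = -48, so new z* = 798 − 48 = 750.

750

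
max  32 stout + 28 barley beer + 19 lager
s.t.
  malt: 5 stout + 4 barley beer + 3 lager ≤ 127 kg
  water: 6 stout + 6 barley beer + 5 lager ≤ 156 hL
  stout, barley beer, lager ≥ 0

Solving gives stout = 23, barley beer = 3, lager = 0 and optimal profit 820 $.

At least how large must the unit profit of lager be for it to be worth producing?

22

Both malt and water are binding at x*.
Dual feasibility on the basic columns requires 5·y_malt + 6·y_water = 32, 4·y_malt + 6·y_water = 28.
→ y_malt = 4 and y_water = 2.
lager enters the basis when its profit ≥ yᵀa₃ = 4·3 + 2·5 = 22.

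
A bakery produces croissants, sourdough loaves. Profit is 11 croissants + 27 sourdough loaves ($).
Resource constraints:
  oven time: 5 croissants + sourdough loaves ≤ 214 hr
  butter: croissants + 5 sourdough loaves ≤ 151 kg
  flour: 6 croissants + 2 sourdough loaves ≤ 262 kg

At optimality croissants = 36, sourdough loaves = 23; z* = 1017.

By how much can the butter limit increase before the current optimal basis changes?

Binding constraints: butter, flour. The basis is B = [[1,5],[6,2]] with det -28.
Per unit increase in butter, x* moves by d = (-0.0714, 0.2143).
The basis stays optimal until croissants reaches 0; allowable increase = 504 kg.

504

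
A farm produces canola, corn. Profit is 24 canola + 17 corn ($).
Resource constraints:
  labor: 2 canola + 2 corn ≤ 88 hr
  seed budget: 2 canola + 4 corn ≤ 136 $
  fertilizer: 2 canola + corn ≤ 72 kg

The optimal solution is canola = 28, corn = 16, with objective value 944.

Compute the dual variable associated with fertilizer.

7

Check each constraint at x*: labor 88/88 (tight); seed budget 120/136 (slack 16); fertilizer 72/72 (tight).
By complementary slackness, y = 0 for the non-binding constraint.
From A_Bᵀ y = c: 2·y_labor + 2·y_fertilizer = 24; 2·y_labor + 1·y_fertilizer = 17.
This yields shadow prices y_labor = 5, y_fertilizer = 7.
Shadow price of fertilizer = 7.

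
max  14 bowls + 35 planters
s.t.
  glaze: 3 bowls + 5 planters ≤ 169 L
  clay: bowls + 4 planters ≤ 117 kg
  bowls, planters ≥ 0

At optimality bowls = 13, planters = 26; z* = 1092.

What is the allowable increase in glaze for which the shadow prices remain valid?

Binding constraints: glaze, clay. The basis is B = [[3,5],[1,4]] with det 7.
Per unit increase in glaze, x* moves by d = (0.5714, -0.1429).
The basis stays optimal until planters reaches 0; allowable increase = 182 L.

182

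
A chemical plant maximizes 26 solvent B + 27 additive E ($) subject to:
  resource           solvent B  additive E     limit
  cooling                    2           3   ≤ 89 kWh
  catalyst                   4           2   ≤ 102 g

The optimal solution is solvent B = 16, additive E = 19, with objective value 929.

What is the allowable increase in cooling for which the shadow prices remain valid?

64

Binding constraints: cooling, catalyst. The basis is B = [[2,3],[4,2]] with det -8.
Per unit increase in cooling, x* moves by d = (-0.25, 0.5).
The basis stays optimal until solvent B reaches 0; allowable increase = 64 kWh.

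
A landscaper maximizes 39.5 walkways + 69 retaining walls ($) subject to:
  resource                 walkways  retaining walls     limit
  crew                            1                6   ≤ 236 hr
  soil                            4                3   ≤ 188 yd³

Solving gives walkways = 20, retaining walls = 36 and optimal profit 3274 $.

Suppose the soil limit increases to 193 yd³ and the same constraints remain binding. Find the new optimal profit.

3314

Check each constraint at x*: crew 236/236 (tight); soil 188/188 (tight).
From A_Bᵀ y = c: 1·y_crew + 4·y_soil = 39.5; 6·y_crew + 3·y_soil = 69.
→ y_crew = 7.5 and y_soil = 8.
Δz = y_soil·Δb = 8 × (5) = 40, so new z* = 3274 + 40 = 3314.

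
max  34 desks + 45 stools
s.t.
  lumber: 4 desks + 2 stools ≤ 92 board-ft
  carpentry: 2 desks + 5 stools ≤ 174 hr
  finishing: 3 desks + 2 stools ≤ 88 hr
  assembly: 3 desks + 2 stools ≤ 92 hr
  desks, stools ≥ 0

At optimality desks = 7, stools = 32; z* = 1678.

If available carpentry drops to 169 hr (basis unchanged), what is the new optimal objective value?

1643

Binding: lumber and carpentry. Non-binding: finishing (3 unused), assembly (7 unused).
By complementary slackness, y = 0 for the non-binding constraints.
The binding rows give the dual system: 4·y_lumber + 2·y_carpentry = 34 and 2·y_lumber + 5·y_carpentry = 45.
Solving: y_lumber = 5, y_carpentry = 7.
Δz = y_carpentry·Δb = 7 × (-5) = -35, so new z* = 1678 − 35 = 1643.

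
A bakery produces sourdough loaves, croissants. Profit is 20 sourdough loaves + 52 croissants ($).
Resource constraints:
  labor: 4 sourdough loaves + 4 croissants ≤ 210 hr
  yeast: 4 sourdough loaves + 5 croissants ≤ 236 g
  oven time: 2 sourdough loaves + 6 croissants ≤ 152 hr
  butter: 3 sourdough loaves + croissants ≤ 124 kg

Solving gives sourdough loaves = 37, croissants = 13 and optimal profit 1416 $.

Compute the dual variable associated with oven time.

8.5

Binding: oven time and butter. Non-binding: labor (10 unused), yeast (23 unused).
Slack constraints have shadow price 0 (complementary slackness).
The binding rows give the dual system: 2·y_oven time + 3·y_butter = 20 and 6·y_oven time + 1·y_butter = 52.
→ y_oven time = 8.5 and y_butter = 1.
Shadow price of oven time = 8.5.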